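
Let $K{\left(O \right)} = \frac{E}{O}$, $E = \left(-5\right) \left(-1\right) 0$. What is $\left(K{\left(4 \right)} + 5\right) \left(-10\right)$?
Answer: $-50$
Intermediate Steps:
$E = 0$ ($E = 5 \cdot 0 = 0$)
$K{\left(O \right)} = 0$ ($K{\left(O \right)} = \frac{0}{O} = 0$)
$\left(K{\left(4 \right)} + 5\right) \left(-10\right) = \left(0 + 5\right) \left(-10\right) = 5 \left(-10\right) = -50$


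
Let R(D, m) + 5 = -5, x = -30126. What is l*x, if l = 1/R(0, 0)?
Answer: 15063/5 ≈ 3012.6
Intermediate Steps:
R(D, m) = -10 (R(D, m) = -5 - 5 = -10)
l = -⅒ (l = 1/(-10) = -⅒ ≈ -0.10000)
l*x = -⅒*(-30126) = 15063/5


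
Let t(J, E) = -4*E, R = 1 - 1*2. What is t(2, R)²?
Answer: 16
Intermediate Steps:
R = -1 (R = 1 - 2 = -1)
t(2, R)² = (-4*(-1))² = 4² = 16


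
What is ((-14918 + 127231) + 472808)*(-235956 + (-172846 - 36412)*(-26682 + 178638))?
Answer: -18605820680937084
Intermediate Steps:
((-14918 + 127231) + 472808)*(-235956 + (-172846 - 36412)*(-26682 + 178638)) = (112313 + 472808)*(-235956 - 209258*151956) = 585121*(-235956 - 31798008648) = 585121*(-31798244604) = -18605820680937084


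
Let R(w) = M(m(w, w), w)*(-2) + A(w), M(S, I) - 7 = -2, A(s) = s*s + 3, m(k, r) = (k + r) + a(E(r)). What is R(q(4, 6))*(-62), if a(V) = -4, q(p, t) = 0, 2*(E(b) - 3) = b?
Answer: 434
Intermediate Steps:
E(b) = 3 + b/2
m(k, r) = -4 + k + r (m(k, r) = (k + r) - 4 = -4 + k + r)
A(s) = 3 + s² (A(s) = s² + 3 = 3 + s²)
M(S, I) = 5 (M(S, I) = 7 - 2 = 5)
R(w) = -7 + w² (R(w) = 5*(-2) + (3 + w²) = -10 + (3 + w²) = -7 + w²)
R(q(4, 6))*(-62) = (-7 + 0²)*(-62) = (-7 + 0)*(-62) = -7*(-62) = 434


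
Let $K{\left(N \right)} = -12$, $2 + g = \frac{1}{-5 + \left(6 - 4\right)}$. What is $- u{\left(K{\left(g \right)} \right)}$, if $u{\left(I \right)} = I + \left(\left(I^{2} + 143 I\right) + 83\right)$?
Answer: $1501$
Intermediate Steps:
$g = - \frac{7}{3}$ ($g = -2 + \frac{1}{-5 + \left(6 - 4\right)} = -2 + \frac{1}{-5 + 2} = -2 + \frac{1}{-3} = -2 - \frac{1}{3} = - \frac{7}{3} \approx -2.3333$)
$u{\left(I \right)} = 83 + I^{2} + 144 I$ ($u{\left(I \right)} = I + \left(83 + I^{2} + 143 I\right) = 83 + I^{2} + 144 I$)
$- u{\left(K{\left(g \right)} \right)} = - (83 + \left(-12\right)^{2} + 144 \left(-12\right)) = - (83 + 144 - 1728) = \left(-1\right) \left(-1501\right) = 1501$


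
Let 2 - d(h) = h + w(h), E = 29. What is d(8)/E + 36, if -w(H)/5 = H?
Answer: 1078/29 ≈ 37.172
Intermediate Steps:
w(H) = -5*H
d(h) = 2 + 4*h (d(h) = 2 - (h - 5*h) = 2 - (-4)*h = 2 + 4*h)
d(8)/E + 36 = (2 + 4*8)/29 + 36 = (2 + 32)*(1/29) + 36 = 34*(1/29) + 36 = 34/29 + 36 = 1078/29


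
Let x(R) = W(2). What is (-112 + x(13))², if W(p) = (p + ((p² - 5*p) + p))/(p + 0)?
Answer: 12769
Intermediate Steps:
W(p) = (p² - 3*p)/p (W(p) = (p + (p² - 4*p))/p = (p² - 3*p)/p)
x(R) = -1 (x(R) = -3 + 2 = -1)
(-112 + x(13))² = (-112 - 1)² = (-113)² = 12769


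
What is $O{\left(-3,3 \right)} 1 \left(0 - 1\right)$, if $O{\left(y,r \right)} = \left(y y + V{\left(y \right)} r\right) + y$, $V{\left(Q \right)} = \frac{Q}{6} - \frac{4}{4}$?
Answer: $- \frac{3}{2} \approx -1.5$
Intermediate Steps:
$V{\left(Q \right)} = -1 + \frac{Q}{6}$ ($V{\left(Q \right)} = Q \frac{1}{6} - 1 = \frac{Q}{6} - 1 = -1 + \frac{Q}{6}$)
$O{\left(y,r \right)} = y + y^{2} + r \left(-1 + \frac{y}{6}\right)$ ($O{\left(y,r \right)} = \left(y y + \left(-1 + \frac{y}{6}\right) r\right) + y = \left(y^{2} + r \left(-1 + \frac{y}{6}\right)\right) + y = y + y^{2} + r \left(-1 + \frac{y}{6}\right)$)
$O{\left(-3,3 \right)} 1 \left(0 - 1\right) = \left(-3 + \left(-3\right)^{2} - 3 + \frac{1}{6} \cdot 3 \left(-3\right)\right) 1 \left(0 - 1\right) = \left(-3 + 9 - 3 - \frac{3}{2}\right) 1 \left(-1\right) = \frac{3}{2} \cdot 1 \left(-1\right) = \frac{3}{2} \left(-1\right) = - \frac{3}{2}$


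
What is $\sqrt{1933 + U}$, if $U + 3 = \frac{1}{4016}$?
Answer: $\frac{3 \sqrt{216163459}}{1004} \approx 43.932$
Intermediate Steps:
$U = - \frac{12047}{4016}$ ($U = -3 + \frac{1}{4016} = - \frac{12047}{4016} \approx -2.9998$)
$\sqrt{1933 + U} = \sqrt{1933 - \frac{12047}{4016}} = \sqrt{\frac{7750881}{4016}} = \frac{3 \sqrt{216163459}}{1004}$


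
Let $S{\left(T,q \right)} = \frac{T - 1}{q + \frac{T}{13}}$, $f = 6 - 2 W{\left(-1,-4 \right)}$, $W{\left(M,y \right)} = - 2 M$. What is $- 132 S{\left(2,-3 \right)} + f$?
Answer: $\frac{1790}{37} \approx 48.378$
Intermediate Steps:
$f = 2$ ($f = 6 - 2 \left(\left(-2\right) \left(-1\right)\right) = 6 - 4 = 2$)
$S{\left(T,q \right)} = \frac{-1 + T}{q + \frac{T}{13}}$ ($S{\left(T,q \right)} = \frac{-1 + T}{q + T \frac{1}{13}} = \frac{-1 + T}{q + \frac{T}{13}}$)
$- 132 S{\left(2,-3 \right)} + f = - 132 \frac{13 \left(-1 + 2\right)}{2 + 13 \left(-3\right)} + 2 = - 132 \cdot 13 \frac{1}{2 - 39} \cdot 1 + 2 = - 132 \cdot 13 \frac{1}{-37} \cdot 1 + 2 = - 132 \cdot 13 \left(- \frac{1}{37}\right) 1 + 2 = \left(-132\right) \left(- \frac{13}{37}\right) + 2 = \frac{1716}{37} + 2 = \frac{1790}{37}$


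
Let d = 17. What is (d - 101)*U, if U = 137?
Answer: -11508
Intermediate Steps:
(d - 101)*U = (17 - 101)*137 = -84*137 = -11508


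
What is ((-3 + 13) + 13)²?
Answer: 529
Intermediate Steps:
((-3 + 13) + 13)² = (10 + 13)² = 23² = 529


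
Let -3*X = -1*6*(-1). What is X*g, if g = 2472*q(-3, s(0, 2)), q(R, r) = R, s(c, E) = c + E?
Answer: 14832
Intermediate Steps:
s(c, E) = E + c
g = -7416 (g = 2472*(-3) = -7416)
X = -2 (X = -(-1*6)*(-1)/3 = -(-2)*(-1) = -⅓*6 = -2)
X*g = -2*(-7416) = 14832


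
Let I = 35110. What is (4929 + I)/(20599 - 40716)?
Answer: -40039/20117 ≈ -1.9903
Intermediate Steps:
(4929 + I)/(20599 - 40716) = (4929 + 35110)/(20599 - 40716) = 40039/(-20117) = 40039*(-1/20117) = -40039/20117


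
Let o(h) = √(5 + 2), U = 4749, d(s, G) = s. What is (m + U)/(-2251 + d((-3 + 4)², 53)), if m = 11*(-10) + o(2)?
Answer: -4639/2250 - √7/2250 ≈ -2.0630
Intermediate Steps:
o(h) = √7
m = -110 + √7 (m = 11*(-10) + √7 = -110 + √7 ≈ -107.35)
(m + U)/(-2251 + d((-3 + 4)², 53)) = ((-110 + √7) + 4749)/(-2251 + (-3 + 4)²) = (4639 + √7)/(-2251 + 1²) = (4639 + √7)/(-2251 + 1) = (4639 + √7)/(-2250) = (4639 + √7)*(-1/2250) = -4639/2250 - √7/2250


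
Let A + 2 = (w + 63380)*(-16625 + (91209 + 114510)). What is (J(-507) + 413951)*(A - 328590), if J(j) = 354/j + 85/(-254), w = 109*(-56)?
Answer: 96222255061500712364/21463 ≈ 4.4832e+15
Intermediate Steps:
w = -6104
J(j) = -85/254 + 354/j (J(j) = 354/j + 85*(-1/254) = 354/j - 85/254 = -85/254 + 354/j)
A = 10830547942 (A = -2 + (-6104 + 63380)*(-16625 + (91209 + 114510)) = -2 + 57276*(-16625 + 205719) = -2 + 57276*189094 = -2 + 10830547944 = 10830547942)
(J(-507) + 413951)*(A - 328590) = ((-85/254 + 354/(-507)) + 413951)*(10830547942 - 328590) = ((-85/254 + 354*(-1/507)) + 413951)*10830219352 = ((-85/254 - 118/169) + 413951)*10830219352 = (-44337/42926 + 413951)*10830219352 = (17769216289/42926)*10830219352 = 96222255061500712364/21463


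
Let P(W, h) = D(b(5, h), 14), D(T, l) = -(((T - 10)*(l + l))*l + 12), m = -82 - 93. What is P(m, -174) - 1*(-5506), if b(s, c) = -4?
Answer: 10982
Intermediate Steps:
m = -175
D(T, l) = -12 - 2*l²*(-10 + T) (D(T, l) = -(((-10 + T)*(2*l))*l + 12) = -((2*l*(-10 + T))*l + 12) = -(2*l²*(-10 + T) + 12) = -(12 + 2*l²*(-10 + T)) = -12 - 2*l²*(-10 + T))
P(W, h) = 5476 (P(W, h) = -12 + 20*14² - 2*(-4)*14² = -12 + 20*196 - 2*(-4)*196 = -12 + 3920 + 1568 = 5476)
P(m, -174) - 1*(-5506) = 5476 - 1*(-5506) = 5476 + 5506 = 10982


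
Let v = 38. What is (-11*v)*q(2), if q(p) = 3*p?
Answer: -2508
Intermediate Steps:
(-11*v)*q(2) = (-11*38)*(3*2) = -418*6 = -2508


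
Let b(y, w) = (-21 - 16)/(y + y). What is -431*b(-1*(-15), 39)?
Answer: 15947/30 ≈ 531.57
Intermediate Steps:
b(y, w) = -37/(2*y) (b(y, w) = -37*1/(2*y) = -37/(2*y))
-431*b(-1*(-15), 39) = -(-15947)/(2*((-1*(-15)))) = -(-15947)/(2*15) = -431*(-37/30) = 15947/30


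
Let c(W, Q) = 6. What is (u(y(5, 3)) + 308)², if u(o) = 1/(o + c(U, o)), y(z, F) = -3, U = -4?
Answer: 855625/9 ≈ 95070.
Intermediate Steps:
u(o) = 1/(6 + o) (u(o) = 1/(o + 6) = 1/(6 + o))
(u(y(5, 3)) + 308)² = (1/(6 - 3) + 308)² = (1/3 + 308)² = (⅓ + 308)² = (925/3)² = 855625/9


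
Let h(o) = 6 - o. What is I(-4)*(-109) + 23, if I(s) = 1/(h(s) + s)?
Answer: 29/6 ≈ 4.8333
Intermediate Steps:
I(s) = ⅙ (I(s) = 1/((6 - s) + s) = 1/6 = ⅙)
I(-4)*(-109) + 23 = (⅙)*(-109) + 23 = -109/6 + 23 = 29/6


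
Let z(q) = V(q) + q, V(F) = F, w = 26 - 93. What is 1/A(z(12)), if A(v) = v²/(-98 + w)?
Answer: -55/192 ≈ -0.28646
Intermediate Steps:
w = -67
z(q) = 2*q (z(q) = q + q = 2*q)
A(v) = -v²/165 (A(v) = v²/(-98 - 67) = v²/(-165) = -v²/165)
1/A(z(12)) = 1/(-(2*12)²/165) = 1/(-1/165*24²) = 1/(-1/165*576) = 1/(-192/55) = -55/192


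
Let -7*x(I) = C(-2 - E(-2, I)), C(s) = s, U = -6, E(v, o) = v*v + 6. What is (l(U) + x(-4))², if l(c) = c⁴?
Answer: 82519056/49 ≈ 1.6841e+6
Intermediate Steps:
E(v, o) = 6 + v² (E(v, o) = v² + 6 = 6 + v²)
x(I) = 12/7 (x(I) = -(-2 - (6 + (-2)²))/7 = -(-2 - (6 + 4))/7 = -(-2 - 1*10)/7 = -(-2 - 10)/7 = -⅐*(-12) = 12/7)
(l(U) + x(-4))² = ((-6)⁴ + 12/7)² = (1296 + 12/7)² = (9084/7)² = 82519056/49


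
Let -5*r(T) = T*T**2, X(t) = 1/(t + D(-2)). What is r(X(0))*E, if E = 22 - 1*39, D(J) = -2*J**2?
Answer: -17/2560 ≈ -0.0066406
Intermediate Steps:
X(t) = 1/(-8 + t) (X(t) = 1/(t - 2*(-2)**2) = 1/(t - 2*4) = 1/(t - 8) = 1/(-8 + t))
r(T) = -T**3/5 (r(T) = -T*T**2/5 = -T**3/5)
E = -17 (E = 22 - 39 = -17)
r(X(0))*E = -1/(5*(-8 + 0)**3)*(-17) = -(1/(-8))**3/5*(-17) = -(-1/8)**3/5*(-17) = -1/5*(-1/512)*(-17) = (1/2560)*(-17) = -17/2560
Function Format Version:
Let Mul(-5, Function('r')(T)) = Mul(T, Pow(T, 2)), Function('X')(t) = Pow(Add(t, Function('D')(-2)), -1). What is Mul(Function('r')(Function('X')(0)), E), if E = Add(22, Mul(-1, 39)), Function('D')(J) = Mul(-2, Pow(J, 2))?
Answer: Rational(-17, 2560) ≈ -0.0066406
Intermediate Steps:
Function('X')(t) = Pow(Add(-8, t), -1) (Function('X')(t) = Pow(Add(t, Mul(-2, Pow(-2, 2))), -1) = Pow(Add(t, Mul(-2, 4)), -1) = Pow(Add(t, -8), -1) = Pow(Add(-8, t), -1))
Function('r')(T) = Mul(Rational(-1, 5), Pow(T, 3)) (Function('r')(T) = Mul(Rational(-1, 5), Mul(T, Pow(T, 2))) = Mul(Rational(-1, 5), Pow(T, 3)))
E = -17 (E = Add(22, -39) = -17)
Mul(Function('r')(Function('X')(0)), E) = Mul(Mul(Rational(-1, 5), Pow(Pow(Add(-8, 0), -1), 3)), -17) = Mul(Mul(Rational(-1, 5), Pow(Pow(-8, -1), 3)), -17) = Mul(Mul(Rational(-1, 5), Pow(Rational(-1, 8), 3)), -17) = Mul(Mul(Rational(-1, 5), Rational(-1, 512)), -17) = Mul(Rational(1, 2560), -17) = Rational(-17, 2560)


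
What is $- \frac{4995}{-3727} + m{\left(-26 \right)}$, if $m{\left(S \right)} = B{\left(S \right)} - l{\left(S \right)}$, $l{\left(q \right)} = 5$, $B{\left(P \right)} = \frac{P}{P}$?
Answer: $- \frac{9913}{3727} \approx -2.6598$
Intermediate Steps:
$B{\left(P \right)} = 1$
$m{\left(S \right)} = -4$ ($m{\left(S \right)} = 1 - 5 = -4$)
$- \frac{4995}{-3727} + m{\left(-26 \right)} = - \frac{4995}{-3727} - 4 = \left(-4995\right) \left(- \frac{1}{3727}\right) - 4 = \frac{4995}{3727} - 4 = - \frac{9913}{3727}$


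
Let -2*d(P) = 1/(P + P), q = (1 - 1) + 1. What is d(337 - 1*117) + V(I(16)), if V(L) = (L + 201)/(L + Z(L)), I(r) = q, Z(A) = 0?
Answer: 177759/880 ≈ 202.00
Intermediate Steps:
q = 1 (q = 0 + 1 = 1)
I(r) = 1
d(P) = -1/(4*P) (d(P) = -1/(2*(P + P)) = -1/(2*P)/2 = -1/(4*P))
V(L) = (201 + L)/L (V(L) = (L + 201)/(L + 0) = (201 + L)/L)
d(337 - 1*117) + V(I(16)) = -1/(4*(337 - 1*117)) + (201 + 1)/1 = -1/(4*(337 - 117)) + 1*202 = -¼/220 + 202 = -¼*1/220 + 202 = -1/880 + 202 = 177759/880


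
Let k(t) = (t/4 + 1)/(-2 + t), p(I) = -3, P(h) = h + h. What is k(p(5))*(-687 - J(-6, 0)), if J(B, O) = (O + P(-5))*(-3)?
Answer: 717/20 ≈ 35.850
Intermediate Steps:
P(h) = 2*h
k(t) = (1 + t/4)/(-2 + t) (k(t) = (t*(1/4) + 1)/(-2 + t) = (t/4 + 1)/(-2 + t) = (1 + t/4)/(-2 + t))
J(B, O) = 30 - 3*O (J(B, O) = (O + 2*(-5))*(-3) = (O - 10)*(-3) = (-10 + O)*(-3) = 30 - 3*O)
k(p(5))*(-687 - J(-6, 0)) = ((4 - 3)/(4*(-2 - 3)))*(-687 - (30 - 3*0)) = ((1/4)*1/(-5))*(-687 - (30 + 0)) = ((1/4)*(-1/5)*1)*(-687 - 1*30) = -(-687 - 30)/20 = -1/20*(-717) = 717/20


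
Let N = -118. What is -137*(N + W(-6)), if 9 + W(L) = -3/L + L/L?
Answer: 34387/2 ≈ 17194.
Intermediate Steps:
W(L) = -8 - 3/L (W(L) = -9 + (-3/L + L/L) = -9 + (-3/L + 1) = -9 + (1 - 3/L) = -8 - 3/L)
-137*(N + W(-6)) = -137*(-118 + (-8 - 3/(-6))) = -137*(-118 + (-8 - 3*(-⅙))) = -137*(-118 + (-8 + ½)) = -137*(-118 - 15/2) = -137*(-251/2) = 34387/2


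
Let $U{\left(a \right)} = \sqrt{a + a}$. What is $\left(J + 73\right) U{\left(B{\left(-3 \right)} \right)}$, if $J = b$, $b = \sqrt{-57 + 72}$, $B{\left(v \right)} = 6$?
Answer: $2 \sqrt{3} \left(73 + \sqrt{15}\right) \approx 266.3$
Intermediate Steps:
$b = \sqrt{15} \approx 3.873$
$J = \sqrt{15} \approx 3.873$
$U{\left(a \right)} = \sqrt{2} \sqrt{a}$ ($U{\left(a \right)} = \sqrt{2 a} = \sqrt{2} \sqrt{a}$)
$\left(J + 73\right) U{\left(B{\left(-3 \right)} \right)} = \left(\sqrt{15} + 73\right) \sqrt{2} \sqrt{6} = \left(73 + \sqrt{15}\right) 2 \sqrt{3} = 2 \sqrt{3} \left(73 + \sqrt{15}\right)$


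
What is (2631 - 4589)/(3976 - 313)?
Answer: -178/333 ≈ -0.53453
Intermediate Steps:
(2631 - 4589)/(3976 - 313) = -1958/3663 = -1958*1/3663 = -178/333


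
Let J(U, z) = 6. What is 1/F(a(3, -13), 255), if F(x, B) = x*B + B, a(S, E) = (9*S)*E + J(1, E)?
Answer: -1/87720 ≈ -1.1400e-5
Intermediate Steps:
a(S, E) = 6 + 9*E*S (a(S, E) = (9*S)*E + 6 = 9*E*S + 6 = 6 + 9*E*S)
F(x, B) = B + B*x (F(x, B) = B*x + B = B + B*x)
1/F(a(3, -13), 255) = 1/(255*(1 + (6 + 9*(-13)*3))) = 1/(255*(1 + (6 - 351))) = 1/(255*(1 - 345)) = 1/(255*(-344)) = 1/(-87720) = -1/87720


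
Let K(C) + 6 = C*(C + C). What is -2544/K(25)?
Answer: -636/311 ≈ -2.0450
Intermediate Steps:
K(C) = -6 + 2*C² (K(C) = -6 + C*(C + C) = -6 + C*(2*C) = -6 + 2*C²)
-2544/K(25) = -2544/(-6 + 2*25²) = -2544/(-6 + 2*625) = -2544/(-6 + 1250) = -2544/1244 = -2544*1/1244 = -636/311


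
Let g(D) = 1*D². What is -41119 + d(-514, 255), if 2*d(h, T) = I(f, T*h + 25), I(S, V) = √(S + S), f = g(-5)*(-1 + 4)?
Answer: -41119 + 5*√6/2 ≈ -41113.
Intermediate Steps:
g(D) = D²
f = 75 (f = (-5)²*(-1 + 4) = 25*3 = 75)
I(S, V) = √2*√S (I(S, V) = √(2*S) = √2*√S)
d(h, T) = 5*√6/2 (d(h, T) = (√2*√75)/2 = (√2*(5*√3))/2 = (5*√6)/2 = 5*√6/2)
-41119 + d(-514, 255) = -41119 + 5*√6/2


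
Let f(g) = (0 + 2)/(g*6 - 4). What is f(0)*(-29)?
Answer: 29/2 ≈ 14.500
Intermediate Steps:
f(g) = 2/(-4 + 6*g) (f(g) = 2/(6*g - 4) = 2/(-4 + 6*g))
f(0)*(-29) = -29/(-2 + 3*0) = -29/(-2 + 0) = -29/(-2) = -½*(-29) = 29/2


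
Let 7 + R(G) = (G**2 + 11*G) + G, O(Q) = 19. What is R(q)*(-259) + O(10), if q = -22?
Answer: -55148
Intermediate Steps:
R(G) = -7 + G**2 + 12*G (R(G) = -7 + ((G**2 + 11*G) + G) = -7 + (G**2 + 12*G) = -7 + G**2 + 12*G)
R(q)*(-259) + O(10) = (-7 + (-22)**2 + 12*(-22))*(-259) + 19 = (-7 + 484 - 264)*(-259) + 19 = 213*(-259) + 19 = -55167 + 19 = -55148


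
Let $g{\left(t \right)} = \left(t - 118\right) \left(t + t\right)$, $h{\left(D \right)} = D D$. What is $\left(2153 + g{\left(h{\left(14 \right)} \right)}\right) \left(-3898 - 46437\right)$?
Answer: $-1647414215$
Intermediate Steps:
$h{\left(D \right)} = D^{2}$
$g{\left(t \right)} = 2 t \left(-118 + t\right)$ ($g{\left(t \right)} = \left(-118 + t\right) 2 t = 2 t \left(-118 + t\right)$)
$\left(2153 + g{\left(h{\left(14 \right)} \right)}\right) \left(-3898 - 46437\right) = \left(2153 + 2 \cdot 14^{2} \left(-118 + 14^{2}\right)\right) \left(-3898 - 46437\right) = \left(2153 + 2 \cdot 196 \left(-118 + 196\right)\right) \left(-50335\right) = \left(2153 + 2 \cdot 196 \cdot 78\right) \left(-50335\right) = \left(2153 + 30576\right) \left(-50335\right) = 32729 \left(-50335\right) = -1647414215$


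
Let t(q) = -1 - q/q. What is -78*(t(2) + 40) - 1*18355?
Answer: -21319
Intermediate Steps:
t(q) = -2 (t(q) = -1 - 1*1 = -1 - 1 = -2)
-78*(t(2) + 40) - 1*18355 = -78*(-2 + 40) - 1*18355 = -78*38 - 18355 = -2964 - 18355 = -21319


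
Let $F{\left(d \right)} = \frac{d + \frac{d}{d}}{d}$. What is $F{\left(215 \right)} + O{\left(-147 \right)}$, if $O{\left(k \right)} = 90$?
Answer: $\frac{19566}{215} \approx 91.005$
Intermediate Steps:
$F{\left(d \right)} = \frac{1 + d}{d}$ ($F{\left(d \right)} = \frac{d + 1}{d} = \frac{1 + d}{d}$)
$F{\left(215 \right)} + O{\left(-147 \right)} = \frac{1 + 215}{215} + 90 = \frac{1}{215} \cdot 216 + 90 = \frac{216}{215} + 90 = \frac{19566}{215}$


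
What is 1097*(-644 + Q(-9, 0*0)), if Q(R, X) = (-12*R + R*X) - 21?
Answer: -611029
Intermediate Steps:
Q(R, X) = -21 - 12*R + R*X
1097*(-644 + Q(-9, 0*0)) = 1097*(-644 + (-21 - 12*(-9) - 0*0)) = 1097*(-644 + (-21 + 108 - 9*0)) = 1097*(-644 + (-21 + 108 + 0)) = 1097*(-644 + 87) = 1097*(-557) = -611029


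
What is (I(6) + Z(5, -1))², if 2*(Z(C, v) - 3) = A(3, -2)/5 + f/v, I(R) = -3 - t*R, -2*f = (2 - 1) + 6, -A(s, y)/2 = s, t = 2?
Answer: 47089/400 ≈ 117.72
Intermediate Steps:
A(s, y) = -2*s
f = -7/2 (f = -((2 - 1) + 6)/2 = -(1 + 6)/2 = -½*7 = -7/2 ≈ -3.5000)
I(R) = -3 - 2*R
Z(C, v) = 12/5 - 7/(4*v) (Z(C, v) = 3 + (-2*3/5 - 7/(2*v))/2 = 3 + (-6*⅕ - 7/(2*v))/2 = 3 + (-6/5 - 7/(2*v))/2 = 3 + (-⅗ - 7/(4*v)) = 12/5 - 7/(4*v))
(I(6) + Z(5, -1))² = ((-3 - 2*6) + (1/20)*(-35 + 48*(-1))/(-1))² = ((-3 - 12) + (1/20)*(-1)*(-35 - 48))² = (-15 + (1/20)*(-1)*(-83))² = (-15 + 83/20)² = (-217/20)² = 47089/400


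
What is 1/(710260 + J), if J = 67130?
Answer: 1/777390 ≈ 1.2864e-6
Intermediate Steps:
1/(710260 + J) = 1/(710260 + 67130) = 1/777390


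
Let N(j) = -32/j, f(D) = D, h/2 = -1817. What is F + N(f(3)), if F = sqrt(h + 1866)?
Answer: -32/3 + 2*I*sqrt(442) ≈ -10.667 + 42.048*I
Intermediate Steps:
h = -3634 (h = 2*(-1817) = -3634)
F = 2*I*sqrt(442) (F = sqrt(-3634 + 1866) = sqrt(-1768) = 2*I*sqrt(442) ≈ 42.048*I)
F + N(f(3)) = 2*I*sqrt(442) - 32/3 = -32/3 + 2*I*sqrt(442)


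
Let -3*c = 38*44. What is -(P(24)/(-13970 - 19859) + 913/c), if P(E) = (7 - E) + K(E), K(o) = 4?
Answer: 8421445/5142008 ≈ 1.6378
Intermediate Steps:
P(E) = 11 - E (P(E) = (7 - E) + 4 = 11 - E)
c = -1672/3 (c = -38*44/3 = -1/3*1672 = -1672/3 ≈ -557.33)
-(P(24)/(-13970 - 19859) + 913/c) = -((11 - 1*24)/(-13970 - 19859) + 913/(-1672/3)) = -((11 - 24)/(-33829) + 913*(-3/1672)) = -(-13*(-1/33829) - 249/152) = -(13/33829 - 249/152) = -1*(-8421445/5142008) = 8421445/5142008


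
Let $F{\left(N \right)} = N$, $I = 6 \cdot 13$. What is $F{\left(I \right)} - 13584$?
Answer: $-13506$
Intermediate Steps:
$I = 78$
$F{\left(I \right)} - 13584 = 78 - 13584 = -13506$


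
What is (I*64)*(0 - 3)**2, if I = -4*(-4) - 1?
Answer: 8640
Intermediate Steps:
I = 15 (I = 16 - 1 = 15)
(I*64)*(0 - 3)**2 = (15*64)*(0 - 3)**2 = 960*(-3)**2 = 960*9 = 8640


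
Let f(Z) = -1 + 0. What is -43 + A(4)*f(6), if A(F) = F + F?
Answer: -51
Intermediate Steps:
f(Z) = -1
A(F) = 2*F
-43 + A(4)*f(6) = -43 + (2*4)*(-1) = -43 + 8*(-1) = -43 - 8 = -51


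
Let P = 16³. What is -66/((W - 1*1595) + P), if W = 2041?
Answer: -11/757 ≈ -0.014531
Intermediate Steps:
P = 4096
-66/((W - 1*1595) + P) = -66/((2041 - 1*1595) + 4096) = -66/((2041 - 1595) + 4096) = -66/(446 + 4096) = -66/4542 = -66*1/4542 = -11/757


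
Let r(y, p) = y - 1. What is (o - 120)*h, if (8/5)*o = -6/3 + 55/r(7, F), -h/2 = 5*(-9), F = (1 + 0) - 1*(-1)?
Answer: -83175/8 ≈ -10397.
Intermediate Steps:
F = 2 (F = 1 + 1 = 2)
r(y, p) = -1 + y
h = 90 (h = -10*(-9) = -2*(-45) = 90)
o = 215/48 (o = 5*(-6/3 + 55/(-1 + 7))/8 = 5*(-6*⅓ + 55/6)/8 = 5*(-2 + 55*(⅙))/8 = 5*(-2 + 55/6)/8 = (5/8)*(43/6) = 215/48 ≈ 4.4792)
(o - 120)*h = (215/48 - 120)*90 = -5545/48*90 = -83175/8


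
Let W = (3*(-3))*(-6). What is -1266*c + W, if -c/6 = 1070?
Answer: 8127774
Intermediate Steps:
c = -6420 (c = -6*1070 = -6420)
W = 54 (W = -9*(-6) = 54)
-1266*c + W = -1266*(-6420) + 54 = 8127720 + 54 = 8127774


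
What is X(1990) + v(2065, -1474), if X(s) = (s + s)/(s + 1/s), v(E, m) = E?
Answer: 8185528765/3960101 ≈ 2067.0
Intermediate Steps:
X(s) = 2*s/(s + 1/s) (X(s) = (2*s)/(s + 1/s) = 2*s/(s + 1/s))
X(1990) + v(2065, -1474) = 2*1990²/(1 + 1990²) + 2065 = 2*3960100/(1 + 3960100) + 2065 = 2*3960100/3960101 + 2065 = 2*3960100*(1/3960101) + 2065 = 7920200/3960101 + 2065 = 8185528765/3960101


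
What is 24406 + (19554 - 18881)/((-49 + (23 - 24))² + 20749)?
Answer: 567415767/23249 ≈ 24406.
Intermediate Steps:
24406 + (19554 - 18881)/((-49 + (23 - 24))² + 20749) = 24406 + 673/((-49 - 1)² + 20749) = 24406 + 673/((-50)² + 20749) = 24406 + 673/(2500 + 20749) = 24406 + 673/23249 = 567415767/23249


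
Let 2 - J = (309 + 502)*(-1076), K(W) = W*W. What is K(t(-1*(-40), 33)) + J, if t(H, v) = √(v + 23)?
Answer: 872694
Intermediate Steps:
t(H, v) = √(23 + v)
K(W) = W²
J = 872638 (J = 2 - (309 + 502)*(-1076) = 2 - 811*(-1076) = 2 - 1*(-872636) = 2 + 872636 = 872638)
K(t(-1*(-40), 33)) + J = (√(23 + 33))² + 872638 = (√56)² + 872638 = (2*√14)² + 872638 = 56 + 872638 = 872694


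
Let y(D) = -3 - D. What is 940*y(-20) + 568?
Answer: 16548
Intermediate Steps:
940*y(-20) + 568 = 940*(-3 - 1*(-20)) + 568 = 940*(-3 + 20) + 568 = 940*17 + 568 = 15980 + 568 = 16548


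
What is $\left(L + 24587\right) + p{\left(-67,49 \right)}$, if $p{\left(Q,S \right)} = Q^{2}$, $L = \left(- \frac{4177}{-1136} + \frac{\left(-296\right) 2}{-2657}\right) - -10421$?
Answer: $\frac{119227619745}{3018352} \approx 39501.0$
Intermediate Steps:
$L = \frac{31466016993}{3018352}$ ($L = \left(\left(-4177\right) \left(- \frac{1}{1136}\right) - - \frac{592}{2657}\right) + 10421 = \left(\frac{4177}{1136} + \frac{592}{2657}\right) + 10421 = \frac{11770801}{3018352} + 10421 = \frac{31466016993}{3018352} \approx 10425.0$)
$\left(L + 24587\right) + p{\left(-67,49 \right)} = \left(\frac{31466016993}{3018352} + 24587\right) + \left(-67\right)^{2} = \frac{105678237617}{3018352} + 4489 = \frac{119227619745}{3018352}$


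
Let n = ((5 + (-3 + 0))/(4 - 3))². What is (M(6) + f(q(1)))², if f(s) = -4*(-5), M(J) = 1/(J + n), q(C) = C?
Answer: 40401/100 ≈ 404.01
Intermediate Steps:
n = 4 (n = ((5 - 3)/1)² = (2*1)² = 2² = 4)
M(J) = 1/(4 + J) (M(J) = 1/(J + 4) = 1/(4 + J))
f(s) = 20
(M(6) + f(q(1)))² = (1/(4 + 6) + 20)² = (1/10 + 20)² = (⅒ + 20)² = (201/10)² = 40401/100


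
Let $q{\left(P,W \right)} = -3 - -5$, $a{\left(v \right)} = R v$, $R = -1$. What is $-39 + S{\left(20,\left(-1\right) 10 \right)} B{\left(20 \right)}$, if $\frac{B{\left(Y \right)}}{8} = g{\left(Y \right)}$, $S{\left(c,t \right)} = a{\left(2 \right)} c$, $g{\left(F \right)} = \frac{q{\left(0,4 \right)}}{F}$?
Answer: $-71$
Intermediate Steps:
$a{\left(v \right)} = - v$
$q{\left(P,W \right)} = 2$ ($q{\left(P,W \right)} = -3 + 5 = 2$)
$g{\left(F \right)} = \frac{2}{F}$
$S{\left(c,t \right)} = - 2 c$ ($S{\left(c,t \right)} = \left(-1\right) 2 c = - 2 c$)
$B{\left(Y \right)} = \frac{16}{Y}$ ($B{\left(Y \right)} = 8 \frac{2}{Y} = \frac{16}{Y}$)
$-39 + S{\left(20,\left(-1\right) 10 \right)} B{\left(20 \right)} = -39 + \left(-2\right) 20 \cdot \frac{16}{20} = -39 - 40 \cdot 16 \cdot \frac{1}{20} = -39 - 32 = -71$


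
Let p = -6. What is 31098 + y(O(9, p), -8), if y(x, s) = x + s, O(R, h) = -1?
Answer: 31089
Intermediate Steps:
y(x, s) = s + x
31098 + y(O(9, p), -8) = 31098 + (-8 - 1) = 31098 - 9 = 31089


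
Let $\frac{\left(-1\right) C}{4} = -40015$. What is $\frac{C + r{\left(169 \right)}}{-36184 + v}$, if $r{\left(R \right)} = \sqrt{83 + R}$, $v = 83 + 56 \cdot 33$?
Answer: $- \frac{160060}{34253} - \frac{6 \sqrt{7}}{34253} \approx -4.6733$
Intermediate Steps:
$C = 160060$ ($C = \left(-4\right) \left(-40015\right) = 160060$)
$v = 1931$ ($v = 83 + 1848 = 1931$)
$\frac{C + r{\left(169 \right)}}{-36184 + v} = \frac{160060 + \sqrt{83 + 169}}{-36184 + 1931} = \frac{160060 + \sqrt{252}}{-34253} = \left(160060 + 6 \sqrt{7}\right) \left(- \frac{1}{34253}\right) = - \frac{160060}{34253} - \frac{6 \sqrt{7}}{34253}$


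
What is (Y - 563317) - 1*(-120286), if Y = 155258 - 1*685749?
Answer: -973522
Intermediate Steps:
Y = -530491 (Y = 155258 - 685749 = -530491)
(Y - 563317) - 1*(-120286) = (-530491 - 563317) - 1*(-120286) = -1093808 + 120286 = -973522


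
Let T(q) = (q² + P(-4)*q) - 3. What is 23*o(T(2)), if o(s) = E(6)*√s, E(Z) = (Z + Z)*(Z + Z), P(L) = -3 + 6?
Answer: 3312*√7 ≈ 8762.7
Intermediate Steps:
P(L) = 3
E(Z) = 4*Z² (E(Z) = (2*Z)*(2*Z) = 4*Z²)
T(q) = -3 + q² + 3*q (T(q) = (q² + 3*q) - 3 = -3 + q² + 3*q)
o(s) = 144*√s (o(s) = (4*6²)*√s = (4*36)*√s = 144*√s)
23*o(T(2)) = 23*(144*√(-3 + 2² + 3*2)) = 23*(144*√(-3 + 4 + 6)) = 23*(144*√7) = 3312*√7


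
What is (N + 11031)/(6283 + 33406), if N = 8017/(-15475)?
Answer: 13130516/47245175 ≈ 0.27792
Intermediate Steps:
N = -8017/15475 (N = 8017*(-1/15475) = -8017/15475 ≈ -0.51806)
(N + 11031)/(6283 + 33406) = (-8017/15475 + 11031)/(6283 + 33406) = (170696708/15475)/39689 = (170696708/15475)*(1/39689) = 13130516/47245175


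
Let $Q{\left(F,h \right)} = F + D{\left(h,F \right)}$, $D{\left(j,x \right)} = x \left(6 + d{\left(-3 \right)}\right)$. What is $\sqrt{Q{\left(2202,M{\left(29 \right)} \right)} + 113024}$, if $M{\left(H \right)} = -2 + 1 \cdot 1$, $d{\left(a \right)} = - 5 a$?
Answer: $2 \sqrt{40367} \approx 401.83$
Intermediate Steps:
$M{\left(H \right)} = -1$ ($M{\left(H \right)} = -2 + 1 = -1$)
$D{\left(j,x \right)} = 21 x$ ($D{\left(j,x \right)} = x \left(6 - -15\right) = x \left(6 + 15\right) = x 21 = 21 x$)
$Q{\left(F,h \right)} = 22 F$ ($Q{\left(F,h \right)} = F + 21 F = 22 F$)
$\sqrt{Q{\left(2202,M{\left(29 \right)} \right)} + 113024} = \sqrt{22 \cdot 2202 + 113024} = \sqrt{48444 + 113024} = \sqrt{161468} = 2 \sqrt{40367}$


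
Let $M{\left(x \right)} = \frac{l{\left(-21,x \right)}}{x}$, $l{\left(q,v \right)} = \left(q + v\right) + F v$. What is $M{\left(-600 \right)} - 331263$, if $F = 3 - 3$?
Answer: $- \frac{66252393}{200} \approx -3.3126 \cdot 10^{5}$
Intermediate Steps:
$F = 0$ ($F = 3 - 3 = 0$)
$l{\left(q,v \right)} = q + v$ ($l{\left(q,v \right)} = \left(q + v\right) + 0 v = \left(q + v\right) + 0 = q + v$)
$M{\left(x \right)} = \frac{-21 + x}{x}$
$M{\left(-600 \right)} - 331263 = \frac{-21 - 600}{-600} - 331263 = \left(- \frac{1}{600}\right) \left(-621\right) - 331263 = \frac{207}{200} - 331263 = - \frac{66252393}{200}$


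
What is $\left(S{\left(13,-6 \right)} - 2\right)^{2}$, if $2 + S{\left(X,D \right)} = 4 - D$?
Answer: $36$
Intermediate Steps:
$S{\left(X,D \right)} = 2 - D$ ($S{\left(X,D \right)} = -2 - \left(-4 + D\right) = 2 - D$)
$\left(S{\left(13,-6 \right)} - 2\right)^{2} = \left(\left(2 - -6\right) - 2\right)^{2} = \left(\left(2 + 6\right) - 2\right)^{2} = \left(8 - 2\right)^{2} = 6^{2} = 36$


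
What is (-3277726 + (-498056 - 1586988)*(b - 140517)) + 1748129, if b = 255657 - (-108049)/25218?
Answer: -3027199351459591/12609 ≈ -2.4008e+11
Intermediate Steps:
b = 6447266275/25218 (b = 255657 - (-108049)/25218 = 255657 - 1*(-108049/25218) = 255657 + 108049/25218 = 6447266275/25218 ≈ 2.5566e+5)
(-3277726 + (-498056 - 1586988)*(b - 140517)) + 1748129 = (-3277726 + (-498056 - 1586988)*(6447266275/25218 - 140517)) + 1748129 = (-3277726 - 2085044*2903708569/25218) + 1748129 = (-3277726 - 3027180064771018/12609) + 1748129 = -3027221393618152/12609 + 1748129 = -3027199351459591/12609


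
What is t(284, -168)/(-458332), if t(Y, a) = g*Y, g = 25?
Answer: -1775/114583 ≈ -0.015491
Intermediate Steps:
t(Y, a) = 25*Y
t(284, -168)/(-458332) = (25*284)/(-458332) = 7100*(-1/458332) = -1775/114583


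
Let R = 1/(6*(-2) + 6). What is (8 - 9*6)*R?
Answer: 23/3 ≈ 7.6667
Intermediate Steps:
R = -⅙ (R = 1/(-12 + 6) = 1/(-6) = -⅙ ≈ -0.16667)
(8 - 9*6)*R = (8 - 9*6)*(-⅙) = (8 - 54)*(-⅙) = -46*(-⅙) = 23/3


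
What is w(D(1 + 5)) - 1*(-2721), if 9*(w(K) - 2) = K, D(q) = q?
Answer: 8171/3 ≈ 2723.7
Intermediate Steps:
w(K) = 2 + K/9
w(D(1 + 5)) - 1*(-2721) = (2 + (1 + 5)/9) - 1*(-2721) = (2 + (1/9)*6) + 2721 = (2 + 2/3) + 2721 = 8/3 + 2721 = 8171/3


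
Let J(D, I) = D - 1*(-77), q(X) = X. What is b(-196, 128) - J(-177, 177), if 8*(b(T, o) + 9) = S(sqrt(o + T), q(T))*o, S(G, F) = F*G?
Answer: 91 - 6272*I*sqrt(17) ≈ 91.0 - 25860.0*I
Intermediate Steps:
b(T, o) = -9 + T*o*sqrt(T + o)/8 (b(T, o) = -9 + ((T*sqrt(o + T))*o)/8 = -9 + ((T*sqrt(T + o))*o)/8 = -9 + (T*o*sqrt(T + o))/8 = -9 + T*o*sqrt(T + o)/8)
J(D, I) = 77 + D (J(D, I) = D + 77 = 77 + D)
b(-196, 128) - J(-177, 177) = (-9 + (1/8)*(-196)*128*sqrt(-196 + 128)) - (77 - 177) = (-9 + (1/8)*(-196)*128*sqrt(-68)) - 1*(-100) = (-9 + (1/8)*(-196)*128*(2*I*sqrt(17))) + 100 = (-9 - 6272*I*sqrt(17)) + 100 = 91 - 6272*I*sqrt(17)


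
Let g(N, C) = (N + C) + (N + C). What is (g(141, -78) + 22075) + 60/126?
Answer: 466231/21 ≈ 22201.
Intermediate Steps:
g(N, C) = 2*C + 2*N (g(N, C) = (C + N) + (C + N) = 2*C + 2*N)
(g(141, -78) + 22075) + 60/126 = ((2*(-78) + 2*141) + 22075) + 60/126 = ((-156 + 282) + 22075) + (1/126)*60 = (126 + 22075) + 10/21 = 22201 + 10/21 = 466231/21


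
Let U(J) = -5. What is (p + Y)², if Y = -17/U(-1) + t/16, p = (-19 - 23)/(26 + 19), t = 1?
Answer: 368449/57600 ≈ 6.3967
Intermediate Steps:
p = -14/15 (p = -42/45 = -42*1/45 = -14/15 ≈ -0.93333)
Y = 277/80 (Y = -17/(-5) + 1/16 = -17*(-⅕) + 1*(1/16) = 17/5 + 1/16 = 277/80 ≈ 3.4625)
(p + Y)² = (-14/15 + 277/80)² = (607/240)² = 368449/57600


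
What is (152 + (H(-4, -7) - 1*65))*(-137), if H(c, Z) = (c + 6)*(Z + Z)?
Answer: -8083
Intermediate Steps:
H(c, Z) = 2*Z*(6 + c) (H(c, Z) = (6 + c)*(2*Z) = 2*Z*(6 + c))
(152 + (H(-4, -7) - 1*65))*(-137) = (152 + (2*(-7)*(6 - 4) - 1*65))*(-137) = (152 + (2*(-7)*2 - 65))*(-137) = (152 + (-28 - 65))*(-137) = (152 - 93)*(-137) = 59*(-137) = -8083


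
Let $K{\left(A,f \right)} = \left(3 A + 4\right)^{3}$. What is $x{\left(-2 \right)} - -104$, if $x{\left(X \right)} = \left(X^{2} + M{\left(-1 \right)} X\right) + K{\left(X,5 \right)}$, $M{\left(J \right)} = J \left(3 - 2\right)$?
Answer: $102$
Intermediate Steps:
$M{\left(J \right)} = J$ ($M{\left(J \right)} = J 1 = J$)
$K{\left(A,f \right)} = \left(4 + 3 A\right)^{3}$
$x{\left(X \right)} = X^{2} + \left(4 + 3 X\right)^{3} - X$ ($x{\left(X \right)} = \left(X^{2} - X\right) + \left(4 + 3 X\right)^{3} = X^{2} + \left(4 + 3 X\right)^{3} - X$)
$x{\left(-2 \right)} - -104 = \left(\left(-2\right)^{2} + \left(4 + 3 \left(-2\right)\right)^{3} - -2\right) - -104 = \left(4 + \left(4 - 6\right)^{3} + 2\right) + 104 = \left(4 + \left(-2\right)^{3} + 2\right) + 104 = \left(4 - 8 + 2\right) + 104 = -2 + 104 = 102$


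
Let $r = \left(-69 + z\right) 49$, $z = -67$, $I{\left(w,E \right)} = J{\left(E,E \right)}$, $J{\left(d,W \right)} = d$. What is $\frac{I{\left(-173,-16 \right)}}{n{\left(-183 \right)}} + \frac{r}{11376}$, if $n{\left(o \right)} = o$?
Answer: $- \frac{43229}{86742} \approx -0.49836$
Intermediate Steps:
$I{\left(w,E \right)} = E$
$r = -6664$ ($r = \left(-69 - 67\right) 49 = \left(-136\right) 49 = -6664$)
$\frac{I{\left(-173,-16 \right)}}{n{\left(-183 \right)}} + \frac{r}{11376} = - \frac{16}{-183} - \frac{6664}{11376} = \left(-16\right) \left(- \frac{1}{183}\right) - \frac{833}{1422} = \frac{16}{183} - \frac{833}{1422} = - \frac{43229}{86742}$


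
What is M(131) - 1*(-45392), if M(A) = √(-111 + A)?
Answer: 45392 + 2*√5 ≈ 45397.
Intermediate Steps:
M(131) - 1*(-45392) = √(-111 + 131) - 1*(-45392) = √20 + 45392 = 2*√5 + 45392 = 45392 + 2*√5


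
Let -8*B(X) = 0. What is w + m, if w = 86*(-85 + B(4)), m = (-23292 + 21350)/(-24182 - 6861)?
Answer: -226922388/31043 ≈ -7309.9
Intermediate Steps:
B(X) = 0 (B(X) = -1/8*0 = 0)
m = 1942/31043 (m = -1942/(-31043) = -1942*(-1/31043) = 1942/31043 ≈ 0.062558)
w = -7310 (w = 86*(-85 + 0) = 86*(-85) = -7310)
w + m = -7310 + 1942/31043 = -226922388/31043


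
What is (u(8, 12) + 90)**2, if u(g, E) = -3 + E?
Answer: 9801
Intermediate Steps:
(u(8, 12) + 90)**2 = ((-3 + 12) + 90)**2 = (9 + 90)**2 = 99**2 = 9801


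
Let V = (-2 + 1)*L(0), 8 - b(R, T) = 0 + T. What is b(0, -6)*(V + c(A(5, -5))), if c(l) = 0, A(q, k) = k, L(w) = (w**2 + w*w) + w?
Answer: 0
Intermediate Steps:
L(w) = w + 2*w**2 (L(w) = (w**2 + w**2) + w = 2*w**2 + w = w + 2*w**2)
b(R, T) = 8 - T (b(R, T) = 8 - (0 + T) = 8 - T)
V = 0 (V = (-2 + 1)*(0*(1 + 2*0)) = -0*(1 + 0) = -0 = -1*0 = 0)
b(0, -6)*(V + c(A(5, -5))) = (8 - 1*(-6))*(0 + 0) = (8 + 6)*0 = 14*0 = 0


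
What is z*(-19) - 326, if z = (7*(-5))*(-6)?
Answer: -4316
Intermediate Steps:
z = 210 (z = -35*(-6) = 210)
z*(-19) - 326 = 210*(-19) - 326 = -3990 - 326 = -4316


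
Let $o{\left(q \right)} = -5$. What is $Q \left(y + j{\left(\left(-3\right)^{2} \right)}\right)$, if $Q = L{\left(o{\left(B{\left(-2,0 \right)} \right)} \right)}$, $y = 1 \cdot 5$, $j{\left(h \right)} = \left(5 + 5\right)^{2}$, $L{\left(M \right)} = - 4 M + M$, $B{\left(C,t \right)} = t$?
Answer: $1575$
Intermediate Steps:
$L{\left(M \right)} = - 3 M$
$j{\left(h \right)} = 100$ ($j{\left(h \right)} = 10^{2} = 100$)
$y = 5$
$Q = 15$ ($Q = \left(-3\right) \left(-5\right) = 15$)
$Q \left(y + j{\left(\left(-3\right)^{2} \right)}\right) = 15 \left(5 + 100\right) = 15 \cdot 105 = 1575$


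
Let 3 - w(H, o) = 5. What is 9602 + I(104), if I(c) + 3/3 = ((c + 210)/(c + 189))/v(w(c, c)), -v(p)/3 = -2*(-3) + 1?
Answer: 59074639/6153 ≈ 9601.0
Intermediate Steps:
w(H, o) = -2 (w(H, o) = 3 - 1*5 = 3 - 5 = -2)
v(p) = -21 (v(p) = -3*(-2*(-3) + 1) = -3*(6 + 1) = -3*7 = -21)
I(c) = -1 - (210 + c)/(21*(189 + c)) (I(c) = -1 + ((c + 210)/(c + 189))/(-21) = -1 + ((210 + c)/(189 + c))*(-1/21) = -1 - (210 + c)/(21*(189 + c)))
9602 + I(104) = 9602 + (-4179 - 22*104)/(21*(189 + 104)) = 9602 + (1/21)*(-4179 - 2288)/293 = 9602 + (1/21)*(1/293)*(-6467) = 9602 - 6467/6153 = 59074639/6153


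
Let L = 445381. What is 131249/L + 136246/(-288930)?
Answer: -11379803078/64341966165 ≈ -0.17686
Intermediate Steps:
131249/L + 136246/(-288930) = 131249/445381 + 136246/(-288930) = 131249*(1/445381) + 136246*(-1/288930) = 131249/445381 - 68123/144465 = -11379803078/64341966165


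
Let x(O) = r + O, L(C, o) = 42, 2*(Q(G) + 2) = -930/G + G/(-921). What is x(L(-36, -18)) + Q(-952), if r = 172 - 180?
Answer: 28938761/876792 ≈ 33.005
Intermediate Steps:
Q(G) = -2 - 465/G - G/1842 (Q(G) = -2 + (-930/G + G/(-921))/2 = -2 + (-930/G + G*(-1/921))/2 = -2 + (-930/G - G/921)/2 = -2 + (-465/G - G/1842) = -2 - 465/G - G/1842)
r = -8
x(O) = -8 + O
x(L(-36, -18)) + Q(-952) = (-8 + 42) + (-2 - 465/(-952) - 1/1842*(-952)) = 34 + (-2 - 465*(-1/952) + 476/921) = 34 + (-2 + 465/952 + 476/921) = 34 - 872167/876792 = 28938761/876792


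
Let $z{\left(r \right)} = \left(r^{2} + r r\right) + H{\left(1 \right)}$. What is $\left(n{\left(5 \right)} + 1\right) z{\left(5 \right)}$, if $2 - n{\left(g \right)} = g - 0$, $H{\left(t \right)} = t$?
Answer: $-102$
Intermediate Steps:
$z{\left(r \right)} = 1 + 2 r^{2}$ ($z{\left(r \right)} = \left(r^{2} + r r\right) + 1 = \left(r^{2} + r^{2}\right) + 1 = 2 r^{2} + 1 = 1 + 2 r^{2}$)
$n{\left(g \right)} = 2 - g$ ($n{\left(g \right)} = 2 - \left(g - 0\right) = 2 - \left(g + 0\right) = 2 - g$)
$\left(n{\left(5 \right)} + 1\right) z{\left(5 \right)} = \left(\left(2 - 5\right) + 1\right) \left(1 + 2 \cdot 5^{2}\right) = \left(\left(2 - 5\right) + 1\right) \left(1 + 2 \cdot 25\right) = \left(-3 + 1\right) \left(1 + 50\right) = \left(-2\right) 51 = -102$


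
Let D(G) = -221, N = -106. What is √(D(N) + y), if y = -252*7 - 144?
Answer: I*√2129 ≈ 46.141*I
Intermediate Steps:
y = -1908 (y = -1764 - 144 = -1908)
√(D(N) + y) = √(-221 - 1908) = √(-2129) = I*√2129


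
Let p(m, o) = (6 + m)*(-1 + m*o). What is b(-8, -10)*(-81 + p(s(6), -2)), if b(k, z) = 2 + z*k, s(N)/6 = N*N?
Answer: -7888974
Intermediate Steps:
s(N) = 6*N² (s(N) = 6*(N*N) = 6*N²)
b(k, z) = 2 + k*z
p(m, o) = (-1 + m*o)*(6 + m)
b(-8, -10)*(-81 + p(s(6), -2)) = (2 - 8*(-10))*(-81 + (-6 - 6*6² - 2*(6*6²)² + 6*(6*6²)*(-2))) = (2 + 80)*(-81 + (-6 - 6*36 - 2*(6*36)² + 6*(6*36)*(-2))) = 82*(-81 + (-6 - 1*216 - 2*216² + 6*216*(-2))) = 82*(-81 + (-6 - 216 - 2*46656 - 2592)) = 82*(-81 + (-6 - 216 - 93312 - 2592)) = 82*(-81 - 96126) = 82*(-96207) = -7888974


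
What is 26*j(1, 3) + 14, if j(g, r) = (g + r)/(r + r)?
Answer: 94/3 ≈ 31.333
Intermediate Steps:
j(g, r) = (g + r)/(2*r) (j(g, r) = (g + r)/((2*r)) = (g + r)*(1/(2*r)) = (g + r)/(2*r))
26*j(1, 3) + 14 = 26*((½)*(1 + 3)/3) + 14 = 26*((½)*(⅓)*4) + 14 = 26*(⅔) + 14 = 52/3 + 14 = 94/3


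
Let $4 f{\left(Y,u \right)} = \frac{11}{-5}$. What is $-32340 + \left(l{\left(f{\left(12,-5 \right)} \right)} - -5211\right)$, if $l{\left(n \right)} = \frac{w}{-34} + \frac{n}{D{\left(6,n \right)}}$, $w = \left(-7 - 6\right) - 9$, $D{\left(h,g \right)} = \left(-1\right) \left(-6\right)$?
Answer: $- \frac{55342027}{2040} \approx -27128.0$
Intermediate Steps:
$D{\left(h,g \right)} = 6$
$f{\left(Y,u \right)} = - \frac{11}{20}$ ($f{\left(Y,u \right)} = \frac{11 \frac{1}{-5}}{4} = \frac{11 \left(- \frac{1}{5}\right)}{4} = \frac{1}{4} \left(- \frac{11}{5}\right) = - \frac{11}{20}$)
$w = -22$ ($w = -13 - 9 = -22$)
$l{\left(n \right)} = \frac{11}{17} + \frac{n}{6}$ ($l{\left(n \right)} = - \frac{22}{-34} + \frac{n}{6} = \left(-22\right) \left(- \frac{1}{34}\right) + n \frac{1}{6} = \frac{11}{17} + \frac{n}{6}$)
$-32340 + \left(l{\left(f{\left(12,-5 \right)} \right)} - -5211\right) = -32340 + \left(\left(\frac{11}{17} + \frac{1}{6} \left(- \frac{11}{20}\right)\right) - -5211\right) = -32340 + \left(\left(\frac{11}{17} - \frac{11}{120}\right) + 5211\right) = -32340 + \left(\frac{1133}{2040} + 5211\right) = -32340 + \frac{10631573}{2040} = - \frac{55342027}{2040}$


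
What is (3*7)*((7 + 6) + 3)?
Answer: 336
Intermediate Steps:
(3*7)*((7 + 6) + 3) = 21*(13 + 3) = 21*16 = 336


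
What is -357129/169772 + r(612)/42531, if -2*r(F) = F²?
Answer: -15660865161/2406857644 ≈ -6.5068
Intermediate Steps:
r(F) = -F²/2
-357129/169772 + r(612)/42531 = -357129/169772 - ½*612²/42531 = -357129*1/169772 - ½*374544*(1/42531) = -357129/169772 - 187272*1/42531 = -357129/169772 - 62424/14177 = -15660865161/2406857644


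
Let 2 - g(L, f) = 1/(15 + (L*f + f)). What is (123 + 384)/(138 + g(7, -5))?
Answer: 4225/1167 ≈ 3.6204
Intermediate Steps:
g(L, f) = 2 - 1/(15 + f + L*f) (g(L, f) = 2 - 1/(15 + (L*f + f)) = 2 - 1/(15 + (f + L*f)) = 2 - 1/(15 + f + L*f))
(123 + 384)/(138 + g(7, -5)) = (123 + 384)/(138 + (29 + 2*(-5) + 2*7*(-5))/(15 - 5 + 7*(-5))) = 507/(138 + (29 - 10 - 70)/(15 - 5 - 35)) = 507/(138 - 51/(-25)) = 507/(138 - 1/25*(-51)) = 507/(138 + 51/25) = 507/(3501/25) = 507*(25/3501) = 4225/1167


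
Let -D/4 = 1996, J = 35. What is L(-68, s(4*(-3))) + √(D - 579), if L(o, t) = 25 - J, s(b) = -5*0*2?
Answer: -10 + I*√8563 ≈ -10.0 + 92.536*I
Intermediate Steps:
D = -7984 (D = -4*1996 = -7984)
s(b) = 0 (s(b) = 0*2 = 0)
L(o, t) = -10 (L(o, t) = 25 - 1*35 = 25 - 35 = -10)
L(-68, s(4*(-3))) + √(D - 579) = -10 + √(-7984 - 579) = -10 + √(-8563) = -10 + I*√8563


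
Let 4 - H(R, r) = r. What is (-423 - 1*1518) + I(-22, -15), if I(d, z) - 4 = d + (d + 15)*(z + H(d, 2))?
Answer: -1868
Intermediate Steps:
H(R, r) = 4 - r
I(d, z) = 4 + d + (2 + z)*(15 + d) (I(d, z) = 4 + (d + (d + 15)*(z + (4 - 1*2))) = 4 + (d + (15 + d)*(z + (4 - 2))) = 4 + (d + (15 + d)*(z + 2)) = 4 + (d + (15 + d)*(2 + z)) = 4 + (d + (2 + z)*(15 + d)) = 4 + d + (2 + z)*(15 + d))
(-423 - 1*1518) + I(-22, -15) = (-423 - 1*1518) + (34 + 3*(-22) + 15*(-15) - 22*(-15)) = (-423 - 1518) + (34 - 66 - 225 + 330) = -1941 + 73 = -1868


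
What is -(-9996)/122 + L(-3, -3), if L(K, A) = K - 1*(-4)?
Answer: 5059/61 ≈ 82.934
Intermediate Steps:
L(K, A) = 4 + K (L(K, A) = K + 4 = 4 + K)
-(-9996)/122 + L(-3, -3) = -(-9996)/122 + (4 - 3) = -(-9996)/122 + 1 = -102*(-49/61) + 1 = 4998/61 + 1 = 5059/61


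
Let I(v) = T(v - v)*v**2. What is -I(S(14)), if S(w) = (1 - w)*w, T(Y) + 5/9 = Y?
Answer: 165620/9 ≈ 18402.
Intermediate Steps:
T(Y) = -5/9 + Y
S(w) = w*(1 - w)
I(v) = -5*v**2/9 (I(v) = (-5/9 + (v - v))*v**2 = (-5/9 + 0)*v**2 = -5*v**2/9)
-I(S(14)) = -(-5)*(14*(1 - 1*14))**2/9 = -(-5)*(14*(1 - 14))**2/9 = -(-5)*(14*(-13))**2/9 = -(-5)*(-182)**2/9 = -(-5)*33124/9 = -1*(-165620/9) = 165620/9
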